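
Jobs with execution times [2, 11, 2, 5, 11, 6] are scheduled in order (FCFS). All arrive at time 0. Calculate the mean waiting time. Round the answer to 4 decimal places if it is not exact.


FCFS order (as given): [2, 11, 2, 5, 11, 6]
Waiting times:
  Job 1: wait = 0
  Job 2: wait = 2
  Job 3: wait = 13
  Job 4: wait = 15
  Job 5: wait = 20
  Job 6: wait = 31
Sum of waiting times = 81
Average waiting time = 81/6 = 13.5

13.5


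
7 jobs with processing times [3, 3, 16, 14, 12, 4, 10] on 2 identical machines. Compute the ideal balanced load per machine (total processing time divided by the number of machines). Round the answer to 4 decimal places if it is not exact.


Total processing time = 3 + 3 + 16 + 14 + 12 + 4 + 10 = 62
Number of machines = 2
Ideal balanced load = 62 / 2 = 31.0

31.0


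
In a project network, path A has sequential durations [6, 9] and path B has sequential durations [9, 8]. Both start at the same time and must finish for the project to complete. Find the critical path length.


Path A total = 6 + 9 = 15
Path B total = 9 + 8 = 17
Critical path = longest path = max(15, 17) = 17

17


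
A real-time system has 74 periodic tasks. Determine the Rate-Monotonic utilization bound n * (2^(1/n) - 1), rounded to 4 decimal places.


Compute 2^(1/74) = 1.0094108601
Subtract 1: 1.0094108601 - 1 = 0.0094108601
Multiply by n: 74 * 0.0094108601 = 0.6964036474
Round to 4 dp: 0.6964

0.6964


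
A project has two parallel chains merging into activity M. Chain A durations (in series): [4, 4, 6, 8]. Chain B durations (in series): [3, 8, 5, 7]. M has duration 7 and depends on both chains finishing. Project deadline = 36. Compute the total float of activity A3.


Forward pass: ES(A3) = sum of predecessors on chain A = 8
EF = ES + duration = 8 + 6 = 14
Backward pass: LF(M) = deadline = 36; LS(M) = 36 - 7 = 29
LF(A3) = LS(M) - sum(successors on chain A) = 29 - 8 = 21
LS = LF - duration = 21 - 6 = 15
Total float = LS - ES = 15 - 8 = 7

7


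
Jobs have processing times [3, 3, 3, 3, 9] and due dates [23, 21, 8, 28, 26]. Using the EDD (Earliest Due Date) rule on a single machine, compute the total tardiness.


Sort by due date (EDD order): [(3, 8), (3, 21), (3, 23), (9, 26), (3, 28)]
Compute completion times and tardiness:
  Job 1: p=3, d=8, C=3, tardiness=max(0,3-8)=0
  Job 2: p=3, d=21, C=6, tardiness=max(0,6-21)=0
  Job 3: p=3, d=23, C=9, tardiness=max(0,9-23)=0
  Job 4: p=9, d=26, C=18, tardiness=max(0,18-26)=0
  Job 5: p=3, d=28, C=21, tardiness=max(0,21-28)=0
Total tardiness = 0

0


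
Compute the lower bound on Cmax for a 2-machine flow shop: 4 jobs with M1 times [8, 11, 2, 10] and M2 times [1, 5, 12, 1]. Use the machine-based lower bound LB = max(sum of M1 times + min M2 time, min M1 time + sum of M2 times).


LB1 = sum(M1 times) + min(M2 times) = 31 + 1 = 32
LB2 = min(M1 times) + sum(M2 times) = 2 + 19 = 21
Lower bound = max(LB1, LB2) = max(32, 21) = 32

32


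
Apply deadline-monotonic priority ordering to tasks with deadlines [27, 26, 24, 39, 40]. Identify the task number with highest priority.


Sort tasks by relative deadline (ascending):
  Task 3: deadline = 24
  Task 2: deadline = 26
  Task 1: deadline = 27
  Task 4: deadline = 39
  Task 5: deadline = 40
Priority order (highest first): [3, 2, 1, 4, 5]
Highest priority task = 3

3


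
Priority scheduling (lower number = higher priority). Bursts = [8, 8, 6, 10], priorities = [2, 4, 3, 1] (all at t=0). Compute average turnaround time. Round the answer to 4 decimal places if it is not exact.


Sort by priority (ascending = highest first):
Order: [(1, 10), (2, 8), (3, 6), (4, 8)]
Completion times:
  Priority 1, burst=10, C=10
  Priority 2, burst=8, C=18
  Priority 3, burst=6, C=24
  Priority 4, burst=8, C=32
Average turnaround = 84/4 = 21.0

21.0


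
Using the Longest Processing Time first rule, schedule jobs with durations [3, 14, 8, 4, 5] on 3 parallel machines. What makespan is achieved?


Sort jobs in decreasing order (LPT): [14, 8, 5, 4, 3]
Assign each job to the least loaded machine:
  Machine 1: jobs [14], load = 14
  Machine 2: jobs [8, 3], load = 11
  Machine 3: jobs [5, 4], load = 9
Makespan = max load = 14

14


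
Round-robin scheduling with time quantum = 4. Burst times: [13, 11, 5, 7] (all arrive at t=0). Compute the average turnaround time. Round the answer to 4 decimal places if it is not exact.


Time quantum = 4
Execution trace:
  J1 runs 4 units, time = 4
  J2 runs 4 units, time = 8
  J3 runs 4 units, time = 12
  J4 runs 4 units, time = 16
  J1 runs 4 units, time = 20
  J2 runs 4 units, time = 24
  J3 runs 1 units, time = 25
  J4 runs 3 units, time = 28
  J1 runs 4 units, time = 32
  J2 runs 3 units, time = 35
  J1 runs 1 units, time = 36
Finish times: [36, 35, 25, 28]
Average turnaround = 124/4 = 31.0

31.0


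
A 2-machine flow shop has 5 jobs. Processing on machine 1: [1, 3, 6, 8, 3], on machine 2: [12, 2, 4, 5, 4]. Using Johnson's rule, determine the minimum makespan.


Apply Johnson's rule:
  Group 1 (a <= b): [(1, 1, 12), (5, 3, 4)]
  Group 2 (a > b): [(4, 8, 5), (3, 6, 4), (2, 3, 2)]
Optimal job order: [1, 5, 4, 3, 2]
Schedule:
  Job 1: M1 done at 1, M2 done at 13
  Job 5: M1 done at 4, M2 done at 17
  Job 4: M1 done at 12, M2 done at 22
  Job 3: M1 done at 18, M2 done at 26
  Job 2: M1 done at 21, M2 done at 28
Makespan = 28

28


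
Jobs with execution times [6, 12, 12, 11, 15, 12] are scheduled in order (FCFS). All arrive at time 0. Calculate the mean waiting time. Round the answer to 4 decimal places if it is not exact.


FCFS order (as given): [6, 12, 12, 11, 15, 12]
Waiting times:
  Job 1: wait = 0
  Job 2: wait = 6
  Job 3: wait = 18
  Job 4: wait = 30
  Job 5: wait = 41
  Job 6: wait = 56
Sum of waiting times = 151
Average waiting time = 151/6 = 25.1667

25.1667


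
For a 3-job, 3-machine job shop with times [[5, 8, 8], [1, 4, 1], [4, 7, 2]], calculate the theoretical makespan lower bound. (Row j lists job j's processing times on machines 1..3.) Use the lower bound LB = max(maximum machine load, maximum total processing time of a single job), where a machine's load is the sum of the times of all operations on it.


Machine loads:
  Machine 1: 5 + 1 + 4 = 10
  Machine 2: 8 + 4 + 7 = 19
  Machine 3: 8 + 1 + 2 = 11
Max machine load = 19
Job totals:
  Job 1: 21
  Job 2: 6
  Job 3: 13
Max job total = 21
Lower bound = max(19, 21) = 21

21


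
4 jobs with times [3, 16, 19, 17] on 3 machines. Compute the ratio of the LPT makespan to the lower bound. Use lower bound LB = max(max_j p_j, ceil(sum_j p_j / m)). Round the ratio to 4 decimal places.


LPT order: [19, 17, 16, 3]
Machine loads after assignment: [19, 17, 19]
LPT makespan = 19
Lower bound = max(max_job, ceil(total/3)) = max(19, 19) = 19
Ratio = 19 / 19 = 1.0

1.0


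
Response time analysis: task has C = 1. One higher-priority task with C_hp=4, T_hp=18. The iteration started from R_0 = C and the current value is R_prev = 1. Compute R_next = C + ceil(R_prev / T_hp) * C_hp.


R_next = C + ceil(R_prev / T_hp) * C_hp
ceil(1 / 18) = ceil(0.0556) = 1
Interference = 1 * 4 = 4
R_next = 1 + 4 = 5

5


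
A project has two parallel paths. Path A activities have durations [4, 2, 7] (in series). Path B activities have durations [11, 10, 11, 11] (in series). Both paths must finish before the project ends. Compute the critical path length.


Path A total = 4 + 2 + 7 = 13
Path B total = 11 + 10 + 11 + 11 = 43
Critical path = longest path = max(13, 43) = 43

43


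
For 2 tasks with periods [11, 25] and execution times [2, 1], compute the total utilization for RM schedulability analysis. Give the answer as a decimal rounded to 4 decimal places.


Compute individual utilizations (exact fractions):
  Task 1: C/T = 2/11 (approx. 0.1818)
  Task 2: C/T = 1/25 (approx. 0.04)
Total utilization U = 2/11 + 1/25 = 61/275
Rounded to 4 decimal places: U = 0.2218
RM (Liu & Layland) bound for 2 tasks = 0.828427; compare with U = 61/275 (approx. 0.221818)
U <= bound, so schedulable by RM sufficient condition.

0.2218


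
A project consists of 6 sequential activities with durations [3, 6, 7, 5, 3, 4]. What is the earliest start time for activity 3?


Activity 3 starts after activities 1 through 2 complete.
Predecessor durations: [3, 6]
ES = 3 + 6 = 9

9


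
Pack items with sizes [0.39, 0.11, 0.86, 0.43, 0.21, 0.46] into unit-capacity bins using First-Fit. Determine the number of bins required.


Place items sequentially using First-Fit:
  Item 0.39 -> new Bin 1
  Item 0.11 -> Bin 1 (now 0.5)
  Item 0.86 -> new Bin 2
  Item 0.43 -> Bin 1 (now 0.93)
  Item 0.21 -> new Bin 3
  Item 0.46 -> Bin 3 (now 0.67)
Total bins used = 3

3


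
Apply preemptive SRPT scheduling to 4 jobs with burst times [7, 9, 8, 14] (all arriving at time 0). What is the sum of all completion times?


Since all jobs arrive at t=0, SRPT equals SPT ordering.
SPT order: [7, 8, 9, 14]
Completion times:
  Job 1: p=7, C=7
  Job 2: p=8, C=15
  Job 3: p=9, C=24
  Job 4: p=14, C=38
Total completion time = 7 + 15 + 24 + 38 = 84

84


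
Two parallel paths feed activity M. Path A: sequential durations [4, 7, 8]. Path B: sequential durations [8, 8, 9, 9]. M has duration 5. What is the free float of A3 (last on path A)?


ES(A3) = sum of predecessors on chain A = 11
EF(A3) = ES + duration = 11 + 8 = 19
Successor of A3 is M. ES(M) = max(sum(A), sum(B)) = max(19, 34) = 34
Free float = ES(successor) - EF(current) = 34 - 19 = 15

15


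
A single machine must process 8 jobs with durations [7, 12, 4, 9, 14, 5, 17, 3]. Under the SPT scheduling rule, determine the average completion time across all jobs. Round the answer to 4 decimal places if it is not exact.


Sort jobs by processing time (SPT order): [3, 4, 5, 7, 9, 12, 14, 17]
Compute completion times sequentially:
  Job 1: processing = 3, completes at 3
  Job 2: processing = 4, completes at 7
  Job 3: processing = 5, completes at 12
  Job 4: processing = 7, completes at 19
  Job 5: processing = 9, completes at 28
  Job 6: processing = 12, completes at 40
  Job 7: processing = 14, completes at 54
  Job 8: processing = 17, completes at 71
Sum of completion times = 234
Average completion time = 234/8 = 29.25

29.25


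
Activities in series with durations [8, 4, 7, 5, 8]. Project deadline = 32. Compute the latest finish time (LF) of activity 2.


LF(activity 2) = deadline - sum of successor durations
Successors: activities 3 through 5 with durations [7, 5, 8]
Sum of successor durations = 20
LF = 32 - 20 = 12

12


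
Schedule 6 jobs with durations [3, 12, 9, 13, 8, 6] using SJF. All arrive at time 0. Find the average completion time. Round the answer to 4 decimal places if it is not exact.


SJF order (ascending): [3, 6, 8, 9, 12, 13]
Completion times:
  Job 1: burst=3, C=3
  Job 2: burst=6, C=9
  Job 3: burst=8, C=17
  Job 4: burst=9, C=26
  Job 5: burst=12, C=38
  Job 6: burst=13, C=51
Average completion = 144/6 = 24.0

24.0


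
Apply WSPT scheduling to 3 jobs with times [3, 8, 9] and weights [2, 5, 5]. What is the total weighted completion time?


Compute p/w ratios and sort ascending (WSPT): [(3, 2), (8, 5), (9, 5)]
Compute weighted completion times:
  Job (p=3,w=2): C=3, w*C=2*3=6
  Job (p=8,w=5): C=11, w*C=5*11=55
  Job (p=9,w=5): C=20, w*C=5*20=100
Total weighted completion time = 161

161


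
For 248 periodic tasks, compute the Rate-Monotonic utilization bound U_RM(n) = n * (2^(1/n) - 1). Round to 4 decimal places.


Compute 2^(1/248) = 1.0027988578
Subtract 1: 1.0027988578 - 1 = 0.0027988578
Multiply by n: 248 * 0.0027988578 = 0.6941167344
Round to 4 dp: 0.6941

0.6941


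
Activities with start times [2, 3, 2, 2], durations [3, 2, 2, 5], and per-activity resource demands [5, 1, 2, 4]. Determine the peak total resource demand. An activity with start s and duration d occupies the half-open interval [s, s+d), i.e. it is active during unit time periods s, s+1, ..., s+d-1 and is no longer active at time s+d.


Each activity i is active on [start_i, start_i + duration_i).
Compute total resource usage per time slot:
  t=0: active resources = [], total = 0
  t=1: active resources = [], total = 0
  t=2: active resources = [5, 2, 4], total = 11
  t=3: active resources = [5, 1, 2, 4], total = 12
  t=4: active resources = [5, 1, 4], total = 10
  t=5: active resources = [4], total = 4
  t=6: active resources = [4], total = 4
Peak resource demand = 12

12


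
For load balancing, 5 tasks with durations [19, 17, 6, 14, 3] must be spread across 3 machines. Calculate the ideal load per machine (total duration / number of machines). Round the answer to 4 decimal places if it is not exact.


Total processing time = 19 + 17 + 6 + 14 + 3 = 59
Number of machines = 3
Ideal balanced load = 59 / 3 = 19.6667

19.6667


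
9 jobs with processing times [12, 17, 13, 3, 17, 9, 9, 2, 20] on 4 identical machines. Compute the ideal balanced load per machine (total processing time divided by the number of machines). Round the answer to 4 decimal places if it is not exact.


Total processing time = 12 + 17 + 13 + 3 + 17 + 9 + 9 + 2 + 20 = 102
Number of machines = 4
Ideal balanced load = 102 / 4 = 25.5

25.5


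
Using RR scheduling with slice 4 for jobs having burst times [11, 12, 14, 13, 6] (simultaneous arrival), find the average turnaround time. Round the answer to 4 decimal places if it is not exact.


Time quantum = 4
Execution trace:
  J1 runs 4 units, time = 4
  J2 runs 4 units, time = 8
  J3 runs 4 units, time = 12
  J4 runs 4 units, time = 16
  J5 runs 4 units, time = 20
  J1 runs 4 units, time = 24
  J2 runs 4 units, time = 28
  J3 runs 4 units, time = 32
  J4 runs 4 units, time = 36
  J5 runs 2 units, time = 38
  J1 runs 3 units, time = 41
  J2 runs 4 units, time = 45
  J3 runs 4 units, time = 49
  J4 runs 4 units, time = 53
  J3 runs 2 units, time = 55
  J4 runs 1 units, time = 56
Finish times: [41, 45, 55, 56, 38]
Average turnaround = 235/5 = 47.0

47.0


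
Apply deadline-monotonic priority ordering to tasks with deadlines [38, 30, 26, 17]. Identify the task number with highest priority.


Sort tasks by relative deadline (ascending):
  Task 4: deadline = 17
  Task 3: deadline = 26
  Task 2: deadline = 30
  Task 1: deadline = 38
Priority order (highest first): [4, 3, 2, 1]
Highest priority task = 4

4


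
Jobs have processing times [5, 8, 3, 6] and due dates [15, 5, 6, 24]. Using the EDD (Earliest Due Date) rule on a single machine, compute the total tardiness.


Sort by due date (EDD order): [(8, 5), (3, 6), (5, 15), (6, 24)]
Compute completion times and tardiness:
  Job 1: p=8, d=5, C=8, tardiness=max(0,8-5)=3
  Job 2: p=3, d=6, C=11, tardiness=max(0,11-6)=5
  Job 3: p=5, d=15, C=16, tardiness=max(0,16-15)=1
  Job 4: p=6, d=24, C=22, tardiness=max(0,22-24)=0
Total tardiness = 9

9


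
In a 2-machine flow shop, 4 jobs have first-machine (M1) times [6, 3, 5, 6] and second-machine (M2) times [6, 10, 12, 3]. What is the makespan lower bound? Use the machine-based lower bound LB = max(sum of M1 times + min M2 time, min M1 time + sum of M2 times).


LB1 = sum(M1 times) + min(M2 times) = 20 + 3 = 23
LB2 = min(M1 times) + sum(M2 times) = 3 + 31 = 34
Lower bound = max(LB1, LB2) = max(23, 34) = 34

34


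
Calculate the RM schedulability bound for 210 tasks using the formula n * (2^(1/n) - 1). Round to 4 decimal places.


Compute 2^(1/210) = 1.0033061542
Subtract 1: 1.0033061542 - 1 = 0.0033061542
Multiply by n: 210 * 0.0033061542 = 0.6942923820
Round to 4 dp: 0.6943

0.6943


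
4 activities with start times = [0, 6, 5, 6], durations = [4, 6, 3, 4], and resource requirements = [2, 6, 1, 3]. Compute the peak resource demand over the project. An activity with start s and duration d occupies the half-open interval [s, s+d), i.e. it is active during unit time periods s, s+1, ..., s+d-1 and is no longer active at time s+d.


Each activity i is active on [start_i, start_i + duration_i).
Compute total resource usage per time slot:
  t=0: active resources = [2], total = 2
  t=1: active resources = [2], total = 2
  t=2: active resources = [2], total = 2
  t=3: active resources = [2], total = 2
  t=4: active resources = [], total = 0
  t=5: active resources = [1], total = 1
  t=6: active resources = [6, 1, 3], total = 10
  t=7: active resources = [6, 1, 3], total = 10
  t=8: active resources = [6, 3], total = 9
  t=9: active resources = [6, 3], total = 9
  t=10: active resources = [6], total = 6
  t=11: active resources = [6], total = 6
Peak resource demand = 10

10


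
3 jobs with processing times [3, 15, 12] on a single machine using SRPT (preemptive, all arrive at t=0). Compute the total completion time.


Since all jobs arrive at t=0, SRPT equals SPT ordering.
SPT order: [3, 12, 15]
Completion times:
  Job 1: p=3, C=3
  Job 2: p=12, C=15
  Job 3: p=15, C=30
Total completion time = 3 + 15 + 30 = 48

48


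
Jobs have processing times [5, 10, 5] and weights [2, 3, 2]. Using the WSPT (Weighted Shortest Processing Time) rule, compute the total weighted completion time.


Compute p/w ratios and sort ascending (WSPT): [(5, 2), (5, 2), (10, 3)]
Compute weighted completion times:
  Job (p=5,w=2): C=5, w*C=2*5=10
  Job (p=5,w=2): C=10, w*C=2*10=20
  Job (p=10,w=3): C=20, w*C=3*20=60
Total weighted completion time = 90

90


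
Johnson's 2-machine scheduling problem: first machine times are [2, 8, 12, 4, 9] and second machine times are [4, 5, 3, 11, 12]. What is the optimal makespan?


Apply Johnson's rule:
  Group 1 (a <= b): [(1, 2, 4), (4, 4, 11), (5, 9, 12)]
  Group 2 (a > b): [(2, 8, 5), (3, 12, 3)]
Optimal job order: [1, 4, 5, 2, 3]
Schedule:
  Job 1: M1 done at 2, M2 done at 6
  Job 4: M1 done at 6, M2 done at 17
  Job 5: M1 done at 15, M2 done at 29
  Job 2: M1 done at 23, M2 done at 34
  Job 3: M1 done at 35, M2 done at 38
Makespan = 38

38


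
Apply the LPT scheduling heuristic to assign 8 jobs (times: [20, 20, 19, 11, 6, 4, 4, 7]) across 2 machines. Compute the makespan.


Sort jobs in decreasing order (LPT): [20, 20, 19, 11, 7, 6, 4, 4]
Assign each job to the least loaded machine:
  Machine 1: jobs [20, 19, 4, 4], load = 47
  Machine 2: jobs [20, 11, 7, 6], load = 44
Makespan = max load = 47

47


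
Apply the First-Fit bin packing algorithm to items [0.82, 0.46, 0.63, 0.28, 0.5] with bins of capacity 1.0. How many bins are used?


Place items sequentially using First-Fit:
  Item 0.82 -> new Bin 1
  Item 0.46 -> new Bin 2
  Item 0.63 -> new Bin 3
  Item 0.28 -> Bin 2 (now 0.74)
  Item 0.5 -> new Bin 4
Total bins used = 4

4


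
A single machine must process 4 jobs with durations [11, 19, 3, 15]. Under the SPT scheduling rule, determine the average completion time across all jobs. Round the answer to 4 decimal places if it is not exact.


Sort jobs by processing time (SPT order): [3, 11, 15, 19]
Compute completion times sequentially:
  Job 1: processing = 3, completes at 3
  Job 2: processing = 11, completes at 14
  Job 3: processing = 15, completes at 29
  Job 4: processing = 19, completes at 48
Sum of completion times = 94
Average completion time = 94/4 = 23.5

23.5


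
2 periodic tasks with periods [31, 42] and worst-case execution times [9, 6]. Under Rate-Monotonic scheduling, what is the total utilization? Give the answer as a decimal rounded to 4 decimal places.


Compute individual utilizations (exact fractions):
  Task 1: C/T = 9/31 (approx. 0.2903)
  Task 2: C/T = 6/42 = 1/7 (approx. 0.1429)
Total utilization U = 9/31 + 1/7 = 94/217
Rounded to 4 decimal places: U = 0.4332
RM (Liu & Layland) bound for 2 tasks = 0.828427; compare with U = 94/217 (approx. 0.433180)
U <= bound, so schedulable by RM sufficient condition.

0.4332


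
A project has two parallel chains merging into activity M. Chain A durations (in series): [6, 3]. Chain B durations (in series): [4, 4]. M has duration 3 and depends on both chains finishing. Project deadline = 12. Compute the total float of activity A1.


Forward pass: ES(A1) = sum of predecessors on chain A = 0
EF = ES + duration = 0 + 6 = 6
Backward pass: LF(M) = deadline = 12; LS(M) = 12 - 3 = 9
LF(A1) = LS(M) - sum(successors on chain A) = 9 - 3 = 6
LS = LF - duration = 6 - 6 = 0
Total float = LS - ES = 0 - 0 = 0

0


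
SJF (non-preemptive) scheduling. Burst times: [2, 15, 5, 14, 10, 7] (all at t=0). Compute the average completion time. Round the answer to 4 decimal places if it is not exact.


SJF order (ascending): [2, 5, 7, 10, 14, 15]
Completion times:
  Job 1: burst=2, C=2
  Job 2: burst=5, C=7
  Job 3: burst=7, C=14
  Job 4: burst=10, C=24
  Job 5: burst=14, C=38
  Job 6: burst=15, C=53
Average completion = 138/6 = 23.0

23.0


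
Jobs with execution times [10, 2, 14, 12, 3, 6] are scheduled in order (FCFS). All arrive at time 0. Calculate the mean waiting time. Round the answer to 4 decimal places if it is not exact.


FCFS order (as given): [10, 2, 14, 12, 3, 6]
Waiting times:
  Job 1: wait = 0
  Job 2: wait = 10
  Job 3: wait = 12
  Job 4: wait = 26
  Job 5: wait = 38
  Job 6: wait = 41
Sum of waiting times = 127
Average waiting time = 127/6 = 21.1667

21.1667


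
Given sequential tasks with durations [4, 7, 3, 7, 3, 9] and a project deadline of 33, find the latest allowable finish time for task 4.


LF(activity 4) = deadline - sum of successor durations
Successors: activities 5 through 6 with durations [3, 9]
Sum of successor durations = 12
LF = 33 - 12 = 21

21


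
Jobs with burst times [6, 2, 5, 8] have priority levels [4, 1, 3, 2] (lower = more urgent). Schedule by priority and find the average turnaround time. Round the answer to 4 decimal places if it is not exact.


Sort by priority (ascending = highest first):
Order: [(1, 2), (2, 8), (3, 5), (4, 6)]
Completion times:
  Priority 1, burst=2, C=2
  Priority 2, burst=8, C=10
  Priority 3, burst=5, C=15
  Priority 4, burst=6, C=21
Average turnaround = 48/4 = 12.0

12.0


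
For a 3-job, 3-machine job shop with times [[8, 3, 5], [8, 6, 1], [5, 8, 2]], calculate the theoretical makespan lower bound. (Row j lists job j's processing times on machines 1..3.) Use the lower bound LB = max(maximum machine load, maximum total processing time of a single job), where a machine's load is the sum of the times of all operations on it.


Machine loads:
  Machine 1: 8 + 8 + 5 = 21
  Machine 2: 3 + 6 + 8 = 17
  Machine 3: 5 + 1 + 2 = 8
Max machine load = 21
Job totals:
  Job 1: 16
  Job 2: 15
  Job 3: 15
Max job total = 16
Lower bound = max(21, 16) = 21

21


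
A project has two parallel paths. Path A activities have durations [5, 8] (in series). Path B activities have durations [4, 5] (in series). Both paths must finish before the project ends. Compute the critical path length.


Path A total = 5 + 8 = 13
Path B total = 4 + 5 = 9
Critical path = longest path = max(13, 9) = 13

13


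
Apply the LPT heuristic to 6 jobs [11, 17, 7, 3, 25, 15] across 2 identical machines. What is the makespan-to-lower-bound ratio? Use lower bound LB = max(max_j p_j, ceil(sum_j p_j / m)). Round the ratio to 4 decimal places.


LPT order: [25, 17, 15, 11, 7, 3]
Machine loads after assignment: [39, 39]
LPT makespan = 39
Lower bound = max(max_job, ceil(total/2)) = max(25, 39) = 39
Ratio = 39 / 39 = 1.0

1.0


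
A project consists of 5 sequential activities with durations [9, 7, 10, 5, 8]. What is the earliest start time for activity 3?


Activity 3 starts after activities 1 through 2 complete.
Predecessor durations: [9, 7]
ES = 9 + 7 = 16

16


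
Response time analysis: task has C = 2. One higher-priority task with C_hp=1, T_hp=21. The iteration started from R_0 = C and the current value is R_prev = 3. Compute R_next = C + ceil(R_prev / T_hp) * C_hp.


R_next = C + ceil(R_prev / T_hp) * C_hp
ceil(3 / 21) = ceil(0.1429) = 1
Interference = 1 * 1 = 1
R_next = 2 + 1 = 3
R_next = R_prev, so the iteration has converged (response time = 3).

3


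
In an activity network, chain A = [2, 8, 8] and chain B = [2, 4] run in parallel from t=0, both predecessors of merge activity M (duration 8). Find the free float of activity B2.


ES(B2) = sum of predecessors on chain B = 2
EF(B2) = ES + duration = 2 + 4 = 6
Successor of B2 is M. ES(M) = max(sum(A), sum(B)) = max(18, 6) = 18
Free float = ES(successor) - EF(current) = 18 - 6 = 12

12


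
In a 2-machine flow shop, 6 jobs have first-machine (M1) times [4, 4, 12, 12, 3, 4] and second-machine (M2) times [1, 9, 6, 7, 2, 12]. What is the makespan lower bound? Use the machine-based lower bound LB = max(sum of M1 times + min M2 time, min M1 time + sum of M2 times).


LB1 = sum(M1 times) + min(M2 times) = 39 + 1 = 40
LB2 = min(M1 times) + sum(M2 times) = 3 + 37 = 40
Lower bound = max(LB1, LB2) = max(40, 40) = 40

40


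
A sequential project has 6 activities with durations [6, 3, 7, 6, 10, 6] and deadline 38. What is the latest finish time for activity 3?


LF(activity 3) = deadline - sum of successor durations
Successors: activities 4 through 6 with durations [6, 10, 6]
Sum of successor durations = 22
LF = 38 - 22 = 16

16


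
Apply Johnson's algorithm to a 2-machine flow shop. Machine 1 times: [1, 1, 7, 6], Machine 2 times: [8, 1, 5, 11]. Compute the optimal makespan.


Apply Johnson's rule:
  Group 1 (a <= b): [(1, 1, 8), (2, 1, 1), (4, 6, 11)]
  Group 2 (a > b): [(3, 7, 5)]
Optimal job order: [1, 2, 4, 3]
Schedule:
  Job 1: M1 done at 1, M2 done at 9
  Job 2: M1 done at 2, M2 done at 10
  Job 4: M1 done at 8, M2 done at 21
  Job 3: M1 done at 15, M2 done at 26
Makespan = 26

26


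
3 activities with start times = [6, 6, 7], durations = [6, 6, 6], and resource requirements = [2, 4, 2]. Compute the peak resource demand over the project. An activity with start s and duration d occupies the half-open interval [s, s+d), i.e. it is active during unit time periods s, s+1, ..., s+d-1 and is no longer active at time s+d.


Each activity i is active on [start_i, start_i + duration_i).
Compute total resource usage per time slot:
  t=0: active resources = [], total = 0
  t=1: active resources = [], total = 0
  t=2: active resources = [], total = 0
  t=3: active resources = [], total = 0
  t=4: active resources = [], total = 0
  t=5: active resources = [], total = 0
  t=6: active resources = [2, 4], total = 6
  t=7: active resources = [2, 4, 2], total = 8
  t=8: active resources = [2, 4, 2], total = 8
  t=9: active resources = [2, 4, 2], total = 8
  t=10: active resources = [2, 4, 2], total = 8
  t=11: active resources = [2, 4, 2], total = 8
  t=12: active resources = [2], total = 2
Peak resource demand = 8

8


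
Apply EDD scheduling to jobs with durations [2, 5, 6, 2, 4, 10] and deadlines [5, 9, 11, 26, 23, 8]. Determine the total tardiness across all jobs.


Sort by due date (EDD order): [(2, 5), (10, 8), (5, 9), (6, 11), (4, 23), (2, 26)]
Compute completion times and tardiness:
  Job 1: p=2, d=5, C=2, tardiness=max(0,2-5)=0
  Job 2: p=10, d=8, C=12, tardiness=max(0,12-8)=4
  Job 3: p=5, d=9, C=17, tardiness=max(0,17-9)=8
  Job 4: p=6, d=11, C=23, tardiness=max(0,23-11)=12
  Job 5: p=4, d=23, C=27, tardiness=max(0,27-23)=4
  Job 6: p=2, d=26, C=29, tardiness=max(0,29-26)=3
Total tardiness = 31

31


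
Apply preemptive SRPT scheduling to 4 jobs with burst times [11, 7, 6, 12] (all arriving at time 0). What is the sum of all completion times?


Since all jobs arrive at t=0, SRPT equals SPT ordering.
SPT order: [6, 7, 11, 12]
Completion times:
  Job 1: p=6, C=6
  Job 2: p=7, C=13
  Job 3: p=11, C=24
  Job 4: p=12, C=36
Total completion time = 6 + 13 + 24 + 36 = 79

79


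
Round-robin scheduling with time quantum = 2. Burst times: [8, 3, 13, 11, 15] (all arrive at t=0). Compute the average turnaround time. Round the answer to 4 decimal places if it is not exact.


Time quantum = 2
Execution trace:
  J1 runs 2 units, time = 2
  J2 runs 2 units, time = 4
  J3 runs 2 units, time = 6
  J4 runs 2 units, time = 8
  J5 runs 2 units, time = 10
  J1 runs 2 units, time = 12
  J2 runs 1 units, time = 13
  J3 runs 2 units, time = 15
  J4 runs 2 units, time = 17
  J5 runs 2 units, time = 19
  J1 runs 2 units, time = 21
  J3 runs 2 units, time = 23
  J4 runs 2 units, time = 25
  J5 runs 2 units, time = 27
  J1 runs 2 units, time = 29
  J3 runs 2 units, time = 31
  J4 runs 2 units, time = 33
  J5 runs 2 units, time = 35
  J3 runs 2 units, time = 37
  J4 runs 2 units, time = 39
  J5 runs 2 units, time = 41
  J3 runs 2 units, time = 43
  J4 runs 1 units, time = 44
  J5 runs 2 units, time = 46
  J3 runs 1 units, time = 47
  J5 runs 2 units, time = 49
  J5 runs 1 units, time = 50
Finish times: [29, 13, 47, 44, 50]
Average turnaround = 183/5 = 36.6

36.6


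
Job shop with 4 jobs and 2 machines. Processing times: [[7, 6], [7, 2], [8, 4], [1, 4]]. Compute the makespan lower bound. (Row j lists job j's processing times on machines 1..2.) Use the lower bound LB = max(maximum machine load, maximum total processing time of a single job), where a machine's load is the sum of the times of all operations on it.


Machine loads:
  Machine 1: 7 + 7 + 8 + 1 = 23
  Machine 2: 6 + 2 + 4 + 4 = 16
Max machine load = 23
Job totals:
  Job 1: 13
  Job 2: 9
  Job 3: 12
  Job 4: 5
Max job total = 13
Lower bound = max(23, 13) = 23

23


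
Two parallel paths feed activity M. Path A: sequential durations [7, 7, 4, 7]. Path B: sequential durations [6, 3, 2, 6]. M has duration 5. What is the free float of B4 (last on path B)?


ES(B4) = sum of predecessors on chain B = 11
EF(B4) = ES + duration = 11 + 6 = 17
Successor of B4 is M. ES(M) = max(sum(A), sum(B)) = max(25, 17) = 25
Free float = ES(successor) - EF(current) = 25 - 17 = 8

8


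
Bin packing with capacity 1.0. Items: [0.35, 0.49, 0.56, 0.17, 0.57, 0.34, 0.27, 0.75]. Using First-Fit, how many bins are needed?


Place items sequentially using First-Fit:
  Item 0.35 -> new Bin 1
  Item 0.49 -> Bin 1 (now 0.84)
  Item 0.56 -> new Bin 2
  Item 0.17 -> Bin 2 (now 0.73)
  Item 0.57 -> new Bin 3
  Item 0.34 -> Bin 3 (now 0.91)
  Item 0.27 -> Bin 2 (now 1.0)
  Item 0.75 -> new Bin 4
Total bins used = 4

4


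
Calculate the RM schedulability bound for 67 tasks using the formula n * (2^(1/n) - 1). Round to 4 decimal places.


Compute 2^(1/67) = 1.0103991798
Subtract 1: 1.0103991798 - 1 = 0.0103991798
Multiply by n: 67 * 0.0103991798 = 0.6967450466
Round to 4 dp: 0.6967

0.6967


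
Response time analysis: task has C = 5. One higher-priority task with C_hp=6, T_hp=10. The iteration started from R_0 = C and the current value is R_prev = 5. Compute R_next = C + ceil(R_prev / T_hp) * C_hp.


R_next = C + ceil(R_prev / T_hp) * C_hp
ceil(5 / 10) = ceil(0.5) = 1
Interference = 1 * 6 = 6
R_next = 5 + 6 = 11

11


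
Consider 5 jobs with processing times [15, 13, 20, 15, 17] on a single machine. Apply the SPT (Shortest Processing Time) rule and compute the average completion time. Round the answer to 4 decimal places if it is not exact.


Sort jobs by processing time (SPT order): [13, 15, 15, 17, 20]
Compute completion times sequentially:
  Job 1: processing = 13, completes at 13
  Job 2: processing = 15, completes at 28
  Job 3: processing = 15, completes at 43
  Job 4: processing = 17, completes at 60
  Job 5: processing = 20, completes at 80
Sum of completion times = 224
Average completion time = 224/5 = 44.8

44.8


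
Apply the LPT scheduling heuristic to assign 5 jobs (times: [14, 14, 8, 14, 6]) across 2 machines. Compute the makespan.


Sort jobs in decreasing order (LPT): [14, 14, 14, 8, 6]
Assign each job to the least loaded machine:
  Machine 1: jobs [14, 14], load = 28
  Machine 2: jobs [14, 8, 6], load = 28
Makespan = max load = 28

28


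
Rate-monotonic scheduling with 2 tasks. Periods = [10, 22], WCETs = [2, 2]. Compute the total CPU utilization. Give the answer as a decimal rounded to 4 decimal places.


Compute individual utilizations (exact fractions):
  Task 1: C/T = 2/10 = 1/5 (approx. 0.2)
  Task 2: C/T = 2/22 = 1/11 (approx. 0.0909)
Total utilization U = 1/5 + 1/11 = 16/55
Rounded to 4 decimal places: U = 0.2909
RM (Liu & Layland) bound for 2 tasks = 0.828427; compare with U = 16/55 (approx. 0.290909)
U <= bound, so schedulable by RM sufficient condition.

0.2909


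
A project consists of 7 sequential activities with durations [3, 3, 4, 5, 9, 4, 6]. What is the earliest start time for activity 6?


Activity 6 starts after activities 1 through 5 complete.
Predecessor durations: [3, 3, 4, 5, 9]
ES = 3 + 3 + 4 + 5 + 9 = 24

24


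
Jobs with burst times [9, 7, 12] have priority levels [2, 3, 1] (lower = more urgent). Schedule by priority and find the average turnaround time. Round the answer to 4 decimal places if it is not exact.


Sort by priority (ascending = highest first):
Order: [(1, 12), (2, 9), (3, 7)]
Completion times:
  Priority 1, burst=12, C=12
  Priority 2, burst=9, C=21
  Priority 3, burst=7, C=28
Average turnaround = 61/3 = 20.3333

20.3333


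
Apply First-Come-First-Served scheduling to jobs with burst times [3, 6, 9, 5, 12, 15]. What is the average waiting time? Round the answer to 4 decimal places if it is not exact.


FCFS order (as given): [3, 6, 9, 5, 12, 15]
Waiting times:
  Job 1: wait = 0
  Job 2: wait = 3
  Job 3: wait = 9
  Job 4: wait = 18
  Job 5: wait = 23
  Job 6: wait = 35
Sum of waiting times = 88
Average waiting time = 88/6 = 14.6667

14.6667


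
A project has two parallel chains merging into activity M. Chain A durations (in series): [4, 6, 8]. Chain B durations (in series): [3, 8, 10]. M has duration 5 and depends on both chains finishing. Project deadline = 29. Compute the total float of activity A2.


Forward pass: ES(A2) = sum of predecessors on chain A = 4
EF = ES + duration = 4 + 6 = 10
Backward pass: LF(M) = deadline = 29; LS(M) = 29 - 5 = 24
LF(A2) = LS(M) - sum(successors on chain A) = 24 - 8 = 16
LS = LF - duration = 16 - 6 = 10
Total float = LS - ES = 10 - 4 = 6

6


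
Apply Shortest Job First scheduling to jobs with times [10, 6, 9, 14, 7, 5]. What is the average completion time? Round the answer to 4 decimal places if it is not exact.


SJF order (ascending): [5, 6, 7, 9, 10, 14]
Completion times:
  Job 1: burst=5, C=5
  Job 2: burst=6, C=11
  Job 3: burst=7, C=18
  Job 4: burst=9, C=27
  Job 5: burst=10, C=37
  Job 6: burst=14, C=51
Average completion = 149/6 = 24.8333

24.8333


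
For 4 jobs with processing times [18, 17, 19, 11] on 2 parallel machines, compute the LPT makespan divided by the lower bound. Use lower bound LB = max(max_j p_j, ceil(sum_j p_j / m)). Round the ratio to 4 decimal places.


LPT order: [19, 18, 17, 11]
Machine loads after assignment: [30, 35]
LPT makespan = 35
Lower bound = max(max_job, ceil(total/2)) = max(19, 33) = 33
Ratio = 35 / 33 = 1.0606

1.0606


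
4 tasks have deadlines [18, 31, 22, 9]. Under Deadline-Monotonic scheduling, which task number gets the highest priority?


Sort tasks by relative deadline (ascending):
  Task 4: deadline = 9
  Task 1: deadline = 18
  Task 3: deadline = 22
  Task 2: deadline = 31
Priority order (highest first): [4, 1, 3, 2]
Highest priority task = 4

4


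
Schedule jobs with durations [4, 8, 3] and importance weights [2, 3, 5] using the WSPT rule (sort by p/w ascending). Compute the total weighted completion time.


Compute p/w ratios and sort ascending (WSPT): [(3, 5), (4, 2), (8, 3)]
Compute weighted completion times:
  Job (p=3,w=5): C=3, w*C=5*3=15
  Job (p=4,w=2): C=7, w*C=2*7=14
  Job (p=8,w=3): C=15, w*C=3*15=45
Total weighted completion time = 74

74


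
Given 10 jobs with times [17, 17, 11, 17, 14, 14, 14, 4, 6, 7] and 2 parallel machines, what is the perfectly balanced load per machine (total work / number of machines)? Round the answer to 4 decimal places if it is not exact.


Total processing time = 17 + 17 + 11 + 17 + 14 + 14 + 14 + 4 + 6 + 7 = 121
Number of machines = 2
Ideal balanced load = 121 / 2 = 60.5

60.5


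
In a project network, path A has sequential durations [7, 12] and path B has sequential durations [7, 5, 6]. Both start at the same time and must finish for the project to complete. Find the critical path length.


Path A total = 7 + 12 = 19
Path B total = 7 + 5 + 6 = 18
Critical path = longest path = max(19, 18) = 19

19


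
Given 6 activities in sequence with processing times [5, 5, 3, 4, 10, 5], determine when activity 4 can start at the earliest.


Activity 4 starts after activities 1 through 3 complete.
Predecessor durations: [5, 5, 3]
ES = 5 + 5 + 3 = 13

13


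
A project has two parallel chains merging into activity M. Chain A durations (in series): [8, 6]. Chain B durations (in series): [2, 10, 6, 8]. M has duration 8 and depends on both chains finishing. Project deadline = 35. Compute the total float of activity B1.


Forward pass: ES(B1) = sum of predecessors on chain B = 0
EF = ES + duration = 0 + 2 = 2
Backward pass: LF(M) = deadline = 35; LS(M) = 35 - 8 = 27
LF(B1) = LS(M) - sum(successors on chain B) = 27 - 24 = 3
LS = LF - duration = 3 - 2 = 1
Total float = LS - ES = 1 - 0 = 1

1


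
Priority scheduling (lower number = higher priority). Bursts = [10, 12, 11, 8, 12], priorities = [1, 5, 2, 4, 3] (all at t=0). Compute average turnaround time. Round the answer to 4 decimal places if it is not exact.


Sort by priority (ascending = highest first):
Order: [(1, 10), (2, 11), (3, 12), (4, 8), (5, 12)]
Completion times:
  Priority 1, burst=10, C=10
  Priority 2, burst=11, C=21
  Priority 3, burst=12, C=33
  Priority 4, burst=8, C=41
  Priority 5, burst=12, C=53
Average turnaround = 158/5 = 31.6

31.6


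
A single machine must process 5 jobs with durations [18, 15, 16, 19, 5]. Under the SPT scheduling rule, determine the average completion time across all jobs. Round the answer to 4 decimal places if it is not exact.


Sort jobs by processing time (SPT order): [5, 15, 16, 18, 19]
Compute completion times sequentially:
  Job 1: processing = 5, completes at 5
  Job 2: processing = 15, completes at 20
  Job 3: processing = 16, completes at 36
  Job 4: processing = 18, completes at 54
  Job 5: processing = 19, completes at 73
Sum of completion times = 188
Average completion time = 188/5 = 37.6

37.6


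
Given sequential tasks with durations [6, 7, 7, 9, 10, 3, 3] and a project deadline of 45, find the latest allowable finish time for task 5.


LF(activity 5) = deadline - sum of successor durations
Successors: activities 6 through 7 with durations [3, 3]
Sum of successor durations = 6
LF = 45 - 6 = 39

39


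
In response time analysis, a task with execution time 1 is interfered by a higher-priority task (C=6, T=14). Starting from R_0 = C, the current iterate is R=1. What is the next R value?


R_next = C + ceil(R_prev / T_hp) * C_hp
ceil(1 / 14) = ceil(0.0714) = 1
Interference = 1 * 6 = 6
R_next = 1 + 6 = 7

7


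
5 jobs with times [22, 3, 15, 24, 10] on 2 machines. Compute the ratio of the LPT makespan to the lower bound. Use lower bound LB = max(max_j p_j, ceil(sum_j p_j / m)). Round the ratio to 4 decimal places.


LPT order: [24, 22, 15, 10, 3]
Machine loads after assignment: [37, 37]
LPT makespan = 37
Lower bound = max(max_job, ceil(total/2)) = max(24, 37) = 37
Ratio = 37 / 37 = 1.0

1.0


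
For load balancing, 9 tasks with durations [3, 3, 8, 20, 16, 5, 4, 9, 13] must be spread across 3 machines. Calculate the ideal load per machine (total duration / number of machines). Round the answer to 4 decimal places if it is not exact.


Total processing time = 3 + 3 + 8 + 20 + 16 + 5 + 4 + 9 + 13 = 81
Number of machines = 3
Ideal balanced load = 81 / 3 = 27.0

27.0


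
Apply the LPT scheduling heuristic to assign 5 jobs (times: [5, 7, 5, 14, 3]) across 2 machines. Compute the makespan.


Sort jobs in decreasing order (LPT): [14, 7, 5, 5, 3]
Assign each job to the least loaded machine:
  Machine 1: jobs [14, 3], load = 17
  Machine 2: jobs [7, 5, 5], load = 17
Makespan = max load = 17

17


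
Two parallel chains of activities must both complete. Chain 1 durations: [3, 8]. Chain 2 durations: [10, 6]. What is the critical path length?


Path A total = 3 + 8 = 11
Path B total = 10 + 6 = 16
Critical path = longest path = max(11, 16) = 16

16


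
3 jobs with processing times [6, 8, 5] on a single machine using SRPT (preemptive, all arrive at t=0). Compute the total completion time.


Since all jobs arrive at t=0, SRPT equals SPT ordering.
SPT order: [5, 6, 8]
Completion times:
  Job 1: p=5, C=5
  Job 2: p=6, C=11
  Job 3: p=8, C=19
Total completion time = 5 + 11 + 19 = 35

35
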